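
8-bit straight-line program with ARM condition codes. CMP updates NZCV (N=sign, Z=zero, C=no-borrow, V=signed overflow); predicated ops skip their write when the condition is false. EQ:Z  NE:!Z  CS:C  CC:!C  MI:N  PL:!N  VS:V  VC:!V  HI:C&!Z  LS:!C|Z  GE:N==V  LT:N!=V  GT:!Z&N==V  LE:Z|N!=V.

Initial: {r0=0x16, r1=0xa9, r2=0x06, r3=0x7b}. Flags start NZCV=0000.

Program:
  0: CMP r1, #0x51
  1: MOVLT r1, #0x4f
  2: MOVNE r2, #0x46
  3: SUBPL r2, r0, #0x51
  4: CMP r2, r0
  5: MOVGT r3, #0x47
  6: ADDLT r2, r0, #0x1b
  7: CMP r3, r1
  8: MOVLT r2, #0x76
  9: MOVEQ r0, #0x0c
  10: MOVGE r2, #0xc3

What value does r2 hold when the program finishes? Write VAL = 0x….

VAL = 0xc3

0: ✓ CMP  NZCV=0011
1: ✓ MOVLT  r1←0x4f
2: ✓ MOVNE  r2←0x46
3: ✓ SUBPL  r2←0xc5
4: ✓ CMP  NZCV=1010
5: · MOVGT
6: ✓ ADDLT  r2←0x31
7: ✓ CMP  NZCV=0010
8: · MOVLT
9: · MOVEQ
10: ✓ MOVGE  r2←0xc3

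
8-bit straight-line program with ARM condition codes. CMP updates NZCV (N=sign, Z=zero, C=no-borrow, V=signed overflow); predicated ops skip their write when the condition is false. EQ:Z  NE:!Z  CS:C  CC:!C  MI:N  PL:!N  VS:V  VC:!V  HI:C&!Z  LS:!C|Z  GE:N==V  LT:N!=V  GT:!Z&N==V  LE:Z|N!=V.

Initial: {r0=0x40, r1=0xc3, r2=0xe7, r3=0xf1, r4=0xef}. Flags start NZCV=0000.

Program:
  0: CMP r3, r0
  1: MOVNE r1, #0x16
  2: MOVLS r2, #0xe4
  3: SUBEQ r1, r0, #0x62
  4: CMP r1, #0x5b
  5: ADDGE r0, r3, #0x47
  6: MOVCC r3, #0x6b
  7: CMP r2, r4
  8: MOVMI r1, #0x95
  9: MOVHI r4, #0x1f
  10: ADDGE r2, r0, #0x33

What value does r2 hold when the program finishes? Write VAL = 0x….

0: ✓ CMP  NZCV=1010
1: ✓ MOVNE  r1←0x16
2: · MOVLS
3: · SUBEQ
4: ✓ CMP  NZCV=1000
5: · ADDGE
6: ✓ MOVCC  r3←0x6b
7: ✓ CMP  NZCV=1000
8: ✓ MOVMI  r1←0x95
9: · MOVHI
10: · ADDGE

VAL = 0xe7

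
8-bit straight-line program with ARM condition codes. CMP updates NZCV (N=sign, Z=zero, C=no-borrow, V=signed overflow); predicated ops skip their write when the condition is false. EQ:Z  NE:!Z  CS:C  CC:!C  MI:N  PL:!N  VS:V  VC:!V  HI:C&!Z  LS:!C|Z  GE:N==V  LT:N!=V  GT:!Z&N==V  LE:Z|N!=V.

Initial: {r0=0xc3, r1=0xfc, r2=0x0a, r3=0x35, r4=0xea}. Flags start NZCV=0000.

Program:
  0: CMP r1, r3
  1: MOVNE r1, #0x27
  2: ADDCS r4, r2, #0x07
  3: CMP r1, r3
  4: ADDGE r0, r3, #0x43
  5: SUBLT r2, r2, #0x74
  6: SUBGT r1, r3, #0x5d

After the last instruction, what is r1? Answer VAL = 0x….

VAL = 0x27

0: ✓ CMP  NZCV=1010
1: ✓ MOVNE  r1←0x27
2: ✓ ADDCS  r4←0x11
3: ✓ CMP  NZCV=1000
4: · ADDGE
5: ✓ SUBLT  r2←0x96
6: · SUBGT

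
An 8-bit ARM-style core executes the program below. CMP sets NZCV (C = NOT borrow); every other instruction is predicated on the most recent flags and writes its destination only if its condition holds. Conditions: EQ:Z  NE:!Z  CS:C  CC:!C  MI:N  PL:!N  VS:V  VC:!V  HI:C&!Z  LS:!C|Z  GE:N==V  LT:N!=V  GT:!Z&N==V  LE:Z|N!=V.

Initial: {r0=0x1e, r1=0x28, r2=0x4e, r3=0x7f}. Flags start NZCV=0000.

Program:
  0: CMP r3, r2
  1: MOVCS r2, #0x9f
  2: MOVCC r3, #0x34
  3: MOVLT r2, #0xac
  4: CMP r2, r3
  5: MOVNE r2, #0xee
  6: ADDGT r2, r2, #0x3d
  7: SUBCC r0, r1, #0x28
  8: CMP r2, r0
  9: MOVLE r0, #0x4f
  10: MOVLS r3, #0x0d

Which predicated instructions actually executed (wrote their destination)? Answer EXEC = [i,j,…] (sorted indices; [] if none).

0: ✓ CMP  NZCV=0010
1: ✓ MOVCS  r2←0x9f
2: · MOVCC
3: · MOVLT
4: ✓ CMP  NZCV=0011
5: ✓ MOVNE  r2←0xee
6: · ADDGT
7: · SUBCC
8: ✓ CMP  NZCV=1010
9: ✓ MOVLE  r0←0x4f
10: · MOVLS

EXEC = [1,5,9]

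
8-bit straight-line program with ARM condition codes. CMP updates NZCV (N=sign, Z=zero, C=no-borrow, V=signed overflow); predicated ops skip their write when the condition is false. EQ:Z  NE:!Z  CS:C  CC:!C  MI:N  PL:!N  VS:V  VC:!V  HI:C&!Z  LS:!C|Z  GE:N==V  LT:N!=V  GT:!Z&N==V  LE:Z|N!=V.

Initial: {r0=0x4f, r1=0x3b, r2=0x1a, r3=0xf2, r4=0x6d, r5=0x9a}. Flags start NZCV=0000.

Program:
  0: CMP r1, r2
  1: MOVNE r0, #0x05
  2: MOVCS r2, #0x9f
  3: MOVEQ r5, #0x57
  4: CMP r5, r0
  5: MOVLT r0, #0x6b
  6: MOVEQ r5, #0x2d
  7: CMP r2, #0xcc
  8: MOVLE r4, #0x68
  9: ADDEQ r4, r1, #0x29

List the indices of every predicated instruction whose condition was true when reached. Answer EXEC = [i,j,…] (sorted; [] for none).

EXEC = [1,2,5,8]

0: ✓ CMP  NZCV=0010
1: ✓ MOVNE  r0←0x05
2: ✓ MOVCS  r2←0x9f
3: · MOVEQ
4: ✓ CMP  NZCV=1010
5: ✓ MOVLT  r0←0x6b
6: · MOVEQ
7: ✓ CMP  NZCV=1000
8: ✓ MOVLE  r4←0x68
9: · ADDEQ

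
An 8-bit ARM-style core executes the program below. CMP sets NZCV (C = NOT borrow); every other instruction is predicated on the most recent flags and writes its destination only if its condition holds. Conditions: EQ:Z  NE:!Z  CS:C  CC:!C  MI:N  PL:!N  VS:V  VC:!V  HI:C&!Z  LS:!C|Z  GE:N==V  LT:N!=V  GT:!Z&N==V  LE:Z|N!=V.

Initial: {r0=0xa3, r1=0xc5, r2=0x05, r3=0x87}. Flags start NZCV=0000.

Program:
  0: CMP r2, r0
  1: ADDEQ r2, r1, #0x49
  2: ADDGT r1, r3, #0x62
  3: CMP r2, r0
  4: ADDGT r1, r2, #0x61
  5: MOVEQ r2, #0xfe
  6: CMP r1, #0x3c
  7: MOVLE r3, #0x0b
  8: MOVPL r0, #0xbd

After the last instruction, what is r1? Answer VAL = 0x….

VAL = 0x66

0: ✓ CMP  NZCV=0000
1: · ADDEQ
2: ✓ ADDGT  r1←0xe9
3: ✓ CMP  NZCV=0000
4: ✓ ADDGT  r1←0x66
5: · MOVEQ
6: ✓ CMP  NZCV=0010
7: · MOVLE
8: ✓ MOVPL  r0←0xbd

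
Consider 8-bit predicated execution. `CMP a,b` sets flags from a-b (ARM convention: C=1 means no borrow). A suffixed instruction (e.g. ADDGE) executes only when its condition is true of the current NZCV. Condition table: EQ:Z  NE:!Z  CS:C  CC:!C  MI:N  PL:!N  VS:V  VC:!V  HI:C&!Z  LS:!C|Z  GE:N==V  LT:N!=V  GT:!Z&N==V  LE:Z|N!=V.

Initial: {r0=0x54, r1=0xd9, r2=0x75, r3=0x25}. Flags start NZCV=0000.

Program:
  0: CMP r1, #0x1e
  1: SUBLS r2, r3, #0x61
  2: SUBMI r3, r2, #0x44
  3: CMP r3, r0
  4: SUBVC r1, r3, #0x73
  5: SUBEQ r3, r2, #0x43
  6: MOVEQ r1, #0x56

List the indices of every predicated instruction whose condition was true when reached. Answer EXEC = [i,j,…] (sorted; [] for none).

0: ✓ CMP  NZCV=1010
1: · SUBLS
2: ✓ SUBMI  r3←0x31
3: ✓ CMP  NZCV=1000
4: ✓ SUBVC  r1←0xbe
5: · SUBEQ
6: · MOVEQ

EXEC = [2,4]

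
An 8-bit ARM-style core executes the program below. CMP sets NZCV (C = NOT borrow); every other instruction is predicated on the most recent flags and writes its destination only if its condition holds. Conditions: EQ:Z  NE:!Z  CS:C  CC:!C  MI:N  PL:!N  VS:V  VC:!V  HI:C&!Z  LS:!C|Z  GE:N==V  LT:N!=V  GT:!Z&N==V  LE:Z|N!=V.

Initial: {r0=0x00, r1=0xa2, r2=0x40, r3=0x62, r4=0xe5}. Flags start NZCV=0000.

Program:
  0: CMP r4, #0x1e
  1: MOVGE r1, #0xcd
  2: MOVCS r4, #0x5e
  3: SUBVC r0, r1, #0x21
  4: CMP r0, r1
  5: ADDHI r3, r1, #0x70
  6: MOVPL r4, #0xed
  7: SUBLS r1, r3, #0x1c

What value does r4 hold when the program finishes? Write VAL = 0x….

VAL = 0x5e

[0] flags=1010 → (cmp)
[1] flags=1010 GE?F → skip
[2] flags=1010 CS?T → r4=0x5e
[3] flags=1010 VC?T → r0=0x81
[4] flags=1000 → (cmp)
[5] flags=1000 HI?F → skip
[6] flags=1000 PL?F → skip
[7] flags=1000 LS?T → r1=0x46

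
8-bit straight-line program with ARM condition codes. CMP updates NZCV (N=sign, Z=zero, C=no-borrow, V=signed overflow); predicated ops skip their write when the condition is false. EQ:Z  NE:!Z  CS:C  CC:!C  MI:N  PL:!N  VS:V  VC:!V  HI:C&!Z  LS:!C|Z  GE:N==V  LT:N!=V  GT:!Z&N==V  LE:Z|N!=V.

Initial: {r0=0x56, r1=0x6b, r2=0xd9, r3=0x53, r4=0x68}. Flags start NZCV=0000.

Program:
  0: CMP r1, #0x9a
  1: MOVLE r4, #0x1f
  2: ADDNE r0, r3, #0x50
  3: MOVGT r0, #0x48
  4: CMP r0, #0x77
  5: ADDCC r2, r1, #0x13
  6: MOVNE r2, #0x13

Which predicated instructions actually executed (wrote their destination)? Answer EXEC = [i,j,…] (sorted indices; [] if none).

[0] flags=1001 → (cmp)
[1] flags=1001 LE?F → skip
[2] flags=1001 NE?T → r0=0xa3
[3] flags=1001 GT?T → r0=0x48
[4] flags=1000 → (cmp)
[5] flags=1000 CC?T → r2=0x7e
[6] flags=1000 NE?T → r2=0x13

EXEC = [2,3,5,6]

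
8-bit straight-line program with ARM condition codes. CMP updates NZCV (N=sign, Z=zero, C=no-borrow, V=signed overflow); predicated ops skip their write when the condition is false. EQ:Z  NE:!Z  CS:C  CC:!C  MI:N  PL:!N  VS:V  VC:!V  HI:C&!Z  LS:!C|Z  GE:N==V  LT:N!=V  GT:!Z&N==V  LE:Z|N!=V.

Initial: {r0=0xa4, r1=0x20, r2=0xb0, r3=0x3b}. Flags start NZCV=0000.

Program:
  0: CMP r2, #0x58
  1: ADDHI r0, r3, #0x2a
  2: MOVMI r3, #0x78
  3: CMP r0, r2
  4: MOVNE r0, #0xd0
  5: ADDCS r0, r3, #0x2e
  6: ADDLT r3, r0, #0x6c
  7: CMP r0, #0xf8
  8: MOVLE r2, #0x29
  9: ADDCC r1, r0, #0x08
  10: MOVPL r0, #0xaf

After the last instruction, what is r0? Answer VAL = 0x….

0: ✓ CMP  NZCV=0011
1: ✓ ADDHI  r0←0x65
2: · MOVMI
3: ✓ CMP  NZCV=1001
4: ✓ MOVNE  r0←0xd0
5: · ADDCS
6: · ADDLT
7: ✓ CMP  NZCV=1000
8: ✓ MOVLE  r2←0x29
9: ✓ ADDCC  r1←0xd8
10: · MOVPL

VAL = 0xd0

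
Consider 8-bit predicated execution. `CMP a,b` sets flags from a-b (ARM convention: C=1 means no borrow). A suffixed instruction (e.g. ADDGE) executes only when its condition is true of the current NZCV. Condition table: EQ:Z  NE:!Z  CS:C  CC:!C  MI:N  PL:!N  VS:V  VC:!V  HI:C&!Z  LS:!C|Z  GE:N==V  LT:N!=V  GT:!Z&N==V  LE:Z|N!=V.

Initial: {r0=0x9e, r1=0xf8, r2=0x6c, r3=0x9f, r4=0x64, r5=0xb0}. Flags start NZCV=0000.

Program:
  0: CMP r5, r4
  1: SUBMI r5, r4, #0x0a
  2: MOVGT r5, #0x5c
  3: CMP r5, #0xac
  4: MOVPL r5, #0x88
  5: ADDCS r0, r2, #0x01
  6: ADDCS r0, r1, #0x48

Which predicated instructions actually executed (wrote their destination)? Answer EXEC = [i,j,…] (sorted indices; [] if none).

0: ✓ CMP  NZCV=0011
1: · SUBMI
2: · MOVGT
3: ✓ CMP  NZCV=0010
4: ✓ MOVPL  r5←0x88
5: ✓ ADDCS  r0←0x6d
6: ✓ ADDCS  r0←0x40

EXEC = [4,5,6]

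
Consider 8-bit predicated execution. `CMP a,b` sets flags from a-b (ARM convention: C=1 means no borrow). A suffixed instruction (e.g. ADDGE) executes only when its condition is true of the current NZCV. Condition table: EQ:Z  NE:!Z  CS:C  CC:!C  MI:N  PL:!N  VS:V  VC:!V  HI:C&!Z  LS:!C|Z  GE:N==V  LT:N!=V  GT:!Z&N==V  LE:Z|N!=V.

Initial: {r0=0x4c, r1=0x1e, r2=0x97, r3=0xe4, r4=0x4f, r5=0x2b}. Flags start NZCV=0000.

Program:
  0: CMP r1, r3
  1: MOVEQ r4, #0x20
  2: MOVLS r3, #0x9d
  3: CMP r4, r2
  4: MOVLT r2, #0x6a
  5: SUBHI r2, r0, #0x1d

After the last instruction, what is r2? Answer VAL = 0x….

0: ✓ CMP  NZCV=0000
1: · MOVEQ
2: ✓ MOVLS  r3←0x9d
3: ✓ CMP  NZCV=1001
4: · MOVLT
5: · SUBHI

VAL = 0x97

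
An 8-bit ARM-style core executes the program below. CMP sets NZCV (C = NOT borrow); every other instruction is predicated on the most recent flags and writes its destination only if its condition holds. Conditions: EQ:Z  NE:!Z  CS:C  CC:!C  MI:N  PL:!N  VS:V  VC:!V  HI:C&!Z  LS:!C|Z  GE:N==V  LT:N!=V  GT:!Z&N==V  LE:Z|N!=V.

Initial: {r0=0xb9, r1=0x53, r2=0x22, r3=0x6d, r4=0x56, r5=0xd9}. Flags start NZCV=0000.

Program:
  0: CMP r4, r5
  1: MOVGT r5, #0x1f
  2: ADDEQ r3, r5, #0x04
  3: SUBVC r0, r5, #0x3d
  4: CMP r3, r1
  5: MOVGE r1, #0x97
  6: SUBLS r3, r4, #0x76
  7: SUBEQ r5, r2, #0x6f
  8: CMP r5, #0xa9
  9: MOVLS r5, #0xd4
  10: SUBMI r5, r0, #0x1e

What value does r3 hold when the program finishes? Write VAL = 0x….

VAL = 0x6d

[0] flags=0000 → (cmp)
[1] flags=0000 GT?T → r5=0x1f
[2] flags=0000 EQ?F → skip
[3] flags=0000 VC?T → r0=0xe2
[4] flags=0010 → (cmp)
[5] flags=0010 GE?T → r1=0x97
[6] flags=0010 LS?F → skip
[7] flags=0010 EQ?F → skip
[8] flags=0000 → (cmp)
[9] flags=0000 LS?T → r5=0xd4
[10] flags=0000 MI?F → skip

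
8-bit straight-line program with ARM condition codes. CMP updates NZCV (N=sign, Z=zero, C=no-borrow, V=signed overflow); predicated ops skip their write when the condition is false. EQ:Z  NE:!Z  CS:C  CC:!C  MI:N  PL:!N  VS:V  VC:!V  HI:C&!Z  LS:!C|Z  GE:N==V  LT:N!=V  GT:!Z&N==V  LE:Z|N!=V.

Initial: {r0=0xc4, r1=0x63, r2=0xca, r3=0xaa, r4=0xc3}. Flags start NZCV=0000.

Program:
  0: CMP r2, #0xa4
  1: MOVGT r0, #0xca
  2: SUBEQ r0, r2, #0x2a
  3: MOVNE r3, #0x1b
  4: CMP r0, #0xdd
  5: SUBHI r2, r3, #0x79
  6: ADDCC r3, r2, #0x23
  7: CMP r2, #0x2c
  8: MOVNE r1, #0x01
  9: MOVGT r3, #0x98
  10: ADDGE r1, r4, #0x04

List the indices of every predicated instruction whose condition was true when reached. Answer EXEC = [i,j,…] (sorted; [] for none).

[0] flags=0010 → (cmp)
[1] flags=0010 GT?T → r0=0xca
[2] flags=0010 EQ?F → skip
[3] flags=0010 NE?T → r3=0x1b
[4] flags=1000 → (cmp)
[5] flags=1000 HI?F → skip
[6] flags=1000 CC?T → r3=0xed
[7] flags=1010 → (cmp)
[8] flags=1010 NE?T → r1=0x01
[9] flags=1010 GT?F → skip
[10] flags=1010 GE?F → skip

EXEC = [1,3,6,8]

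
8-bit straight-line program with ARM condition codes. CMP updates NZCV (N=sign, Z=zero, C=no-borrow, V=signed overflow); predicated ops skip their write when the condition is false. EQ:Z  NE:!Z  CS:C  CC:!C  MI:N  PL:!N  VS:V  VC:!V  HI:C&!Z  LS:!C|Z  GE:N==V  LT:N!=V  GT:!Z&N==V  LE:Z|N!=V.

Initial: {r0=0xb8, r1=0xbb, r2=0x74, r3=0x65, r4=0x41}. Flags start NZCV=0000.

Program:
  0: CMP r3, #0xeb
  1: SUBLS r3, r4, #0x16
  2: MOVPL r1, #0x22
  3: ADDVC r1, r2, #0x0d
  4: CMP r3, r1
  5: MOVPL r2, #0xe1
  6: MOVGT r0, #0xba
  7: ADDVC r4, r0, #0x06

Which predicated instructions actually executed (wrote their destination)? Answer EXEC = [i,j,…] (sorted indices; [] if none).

0: ✓ CMP  NZCV=0000
1: ✓ SUBLS  r3←0x2b
2: ✓ MOVPL  r1←0x22
3: ✓ ADDVC  r1←0x81
4: ✓ CMP  NZCV=1001
5: · MOVPL
6: ✓ MOVGT  r0←0xba
7: · ADDVC

EXEC = [1,2,3,6]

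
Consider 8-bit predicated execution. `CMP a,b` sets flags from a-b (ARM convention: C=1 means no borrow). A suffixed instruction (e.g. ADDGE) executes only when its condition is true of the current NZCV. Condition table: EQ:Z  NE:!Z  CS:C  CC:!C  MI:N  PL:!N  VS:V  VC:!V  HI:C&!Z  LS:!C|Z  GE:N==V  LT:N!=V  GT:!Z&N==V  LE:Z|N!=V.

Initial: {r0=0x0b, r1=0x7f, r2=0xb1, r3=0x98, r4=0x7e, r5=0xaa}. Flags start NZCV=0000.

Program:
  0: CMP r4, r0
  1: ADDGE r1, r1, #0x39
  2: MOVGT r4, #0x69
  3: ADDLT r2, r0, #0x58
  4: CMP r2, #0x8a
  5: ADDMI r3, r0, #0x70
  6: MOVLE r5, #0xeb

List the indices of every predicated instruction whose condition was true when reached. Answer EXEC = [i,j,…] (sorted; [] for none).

EXEC = [1,2]

0: ✓ CMP  NZCV=0010
1: ✓ ADDGE  r1←0xb8
2: ✓ MOVGT  r4←0x69
3: · ADDLT
4: ✓ CMP  NZCV=0010
5: · ADDMI
6: · MOVLE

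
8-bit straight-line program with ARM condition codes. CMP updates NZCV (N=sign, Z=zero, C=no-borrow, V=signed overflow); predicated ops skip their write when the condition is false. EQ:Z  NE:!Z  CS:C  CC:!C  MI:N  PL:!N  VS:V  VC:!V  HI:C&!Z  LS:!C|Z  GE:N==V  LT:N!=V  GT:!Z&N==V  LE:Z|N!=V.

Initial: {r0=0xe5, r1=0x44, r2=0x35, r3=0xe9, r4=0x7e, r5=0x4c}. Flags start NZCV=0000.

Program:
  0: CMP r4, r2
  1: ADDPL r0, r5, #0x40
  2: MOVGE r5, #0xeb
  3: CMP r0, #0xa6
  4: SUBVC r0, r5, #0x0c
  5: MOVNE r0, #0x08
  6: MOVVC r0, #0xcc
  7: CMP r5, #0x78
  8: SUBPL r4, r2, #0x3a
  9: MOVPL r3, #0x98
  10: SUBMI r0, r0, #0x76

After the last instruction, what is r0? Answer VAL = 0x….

VAL = 0xcc

[0] flags=0010 → (cmp)
[1] flags=0010 PL?T → r0=0x8c
[2] flags=0010 GE?T → r5=0xeb
[3] flags=1000 → (cmp)
[4] flags=1000 VC?T → r0=0xdf
[5] flags=1000 NE?T → r0=0x08
[6] flags=1000 VC?T → r0=0xcc
[7] flags=0011 → (cmp)
[8] flags=0011 PL?T → r4=0xfb
[9] flags=0011 PL?T → r3=0x98
[10] flags=0011 MI?F → skip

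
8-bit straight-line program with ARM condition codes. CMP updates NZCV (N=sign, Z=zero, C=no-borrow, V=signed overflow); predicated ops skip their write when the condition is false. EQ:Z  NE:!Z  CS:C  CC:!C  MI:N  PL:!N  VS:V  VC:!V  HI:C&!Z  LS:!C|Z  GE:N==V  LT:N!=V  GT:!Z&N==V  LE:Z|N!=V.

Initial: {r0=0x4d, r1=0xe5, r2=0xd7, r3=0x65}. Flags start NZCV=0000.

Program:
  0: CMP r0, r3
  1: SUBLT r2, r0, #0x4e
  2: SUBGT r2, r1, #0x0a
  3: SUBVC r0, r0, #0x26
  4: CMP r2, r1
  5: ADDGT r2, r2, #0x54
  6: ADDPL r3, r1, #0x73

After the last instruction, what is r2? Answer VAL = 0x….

[0] flags=1000 → (cmp)
[1] flags=1000 LT?T → r2=0xff
[2] flags=1000 GT?F → skip
[3] flags=1000 VC?T → r0=0x27
[4] flags=0010 → (cmp)
[5] flags=0010 GT?T → r2=0x53
[6] flags=0010 PL?T → r3=0x58

VAL = 0x53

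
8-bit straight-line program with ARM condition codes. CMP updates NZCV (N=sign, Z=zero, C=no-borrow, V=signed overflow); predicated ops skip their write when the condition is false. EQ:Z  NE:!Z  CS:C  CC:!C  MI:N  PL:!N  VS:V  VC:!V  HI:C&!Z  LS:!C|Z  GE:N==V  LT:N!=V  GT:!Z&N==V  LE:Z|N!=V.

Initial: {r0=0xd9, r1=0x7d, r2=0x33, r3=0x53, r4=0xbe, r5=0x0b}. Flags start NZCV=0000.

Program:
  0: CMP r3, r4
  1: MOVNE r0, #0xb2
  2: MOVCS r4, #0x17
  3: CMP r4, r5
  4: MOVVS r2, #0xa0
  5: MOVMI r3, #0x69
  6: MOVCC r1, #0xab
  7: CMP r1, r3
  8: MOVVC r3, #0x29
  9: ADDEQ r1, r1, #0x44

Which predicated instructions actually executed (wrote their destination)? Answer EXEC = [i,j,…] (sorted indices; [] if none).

0: ✓ CMP  NZCV=1001
1: ✓ MOVNE  r0←0xb2
2: · MOVCS
3: ✓ CMP  NZCV=1010
4: · MOVVS
5: ✓ MOVMI  r3←0x69
6: · MOVCC
7: ✓ CMP  NZCV=0010
8: ✓ MOVVC  r3←0x29
9: · ADDEQ

EXEC = [1,5,8]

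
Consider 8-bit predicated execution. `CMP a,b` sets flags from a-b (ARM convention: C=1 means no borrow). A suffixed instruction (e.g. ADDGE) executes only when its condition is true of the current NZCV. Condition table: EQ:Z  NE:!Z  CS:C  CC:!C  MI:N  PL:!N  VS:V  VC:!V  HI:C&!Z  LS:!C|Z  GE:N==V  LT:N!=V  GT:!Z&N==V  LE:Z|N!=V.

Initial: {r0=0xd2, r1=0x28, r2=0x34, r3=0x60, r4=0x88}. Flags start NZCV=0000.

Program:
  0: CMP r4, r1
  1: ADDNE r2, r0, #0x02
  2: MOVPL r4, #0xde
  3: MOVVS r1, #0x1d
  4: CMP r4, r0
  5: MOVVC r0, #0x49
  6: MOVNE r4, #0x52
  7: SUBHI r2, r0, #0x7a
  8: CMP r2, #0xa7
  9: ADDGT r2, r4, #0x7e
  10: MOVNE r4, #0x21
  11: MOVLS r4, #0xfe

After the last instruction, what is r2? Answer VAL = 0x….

[0] flags=0011 → (cmp)
[1] flags=0011 NE?T → r2=0xd4
[2] flags=0011 PL?T → r4=0xde
[3] flags=0011 VS?T → r1=0x1d
[4] flags=0010 → (cmp)
[5] flags=0010 VC?T → r0=0x49
[6] flags=0010 NE?T → r4=0x52
[7] flags=0010 HI?T → r2=0xcf
[8] flags=0010 → (cmp)
[9] flags=0010 GT?T → r2=0xd0
[10] flags=0010 NE?T → r4=0x21
[11] flags=0010 LS?F → skip

VAL = 0xd0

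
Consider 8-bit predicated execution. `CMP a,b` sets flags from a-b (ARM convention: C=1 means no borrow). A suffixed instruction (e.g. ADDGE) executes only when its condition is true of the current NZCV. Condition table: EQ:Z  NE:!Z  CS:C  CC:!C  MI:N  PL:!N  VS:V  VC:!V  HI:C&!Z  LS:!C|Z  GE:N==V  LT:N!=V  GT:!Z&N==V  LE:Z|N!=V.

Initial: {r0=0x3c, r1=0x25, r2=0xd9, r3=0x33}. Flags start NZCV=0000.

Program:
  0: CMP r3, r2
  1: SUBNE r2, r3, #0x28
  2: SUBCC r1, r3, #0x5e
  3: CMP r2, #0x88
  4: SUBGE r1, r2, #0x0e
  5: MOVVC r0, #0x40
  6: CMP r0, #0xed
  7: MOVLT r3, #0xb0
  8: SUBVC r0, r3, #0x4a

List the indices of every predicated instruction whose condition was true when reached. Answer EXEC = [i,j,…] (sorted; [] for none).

EXEC = [1,2,4,8]

0: ✓ CMP  NZCV=0000
1: ✓ SUBNE  r2←0x0b
2: ✓ SUBCC  r1←0xd5
3: ✓ CMP  NZCV=1001
4: ✓ SUBGE  r1←0xfd
5: · MOVVC
6: ✓ CMP  NZCV=0000
7: · MOVLT
8: ✓ SUBVC  r0←0xe9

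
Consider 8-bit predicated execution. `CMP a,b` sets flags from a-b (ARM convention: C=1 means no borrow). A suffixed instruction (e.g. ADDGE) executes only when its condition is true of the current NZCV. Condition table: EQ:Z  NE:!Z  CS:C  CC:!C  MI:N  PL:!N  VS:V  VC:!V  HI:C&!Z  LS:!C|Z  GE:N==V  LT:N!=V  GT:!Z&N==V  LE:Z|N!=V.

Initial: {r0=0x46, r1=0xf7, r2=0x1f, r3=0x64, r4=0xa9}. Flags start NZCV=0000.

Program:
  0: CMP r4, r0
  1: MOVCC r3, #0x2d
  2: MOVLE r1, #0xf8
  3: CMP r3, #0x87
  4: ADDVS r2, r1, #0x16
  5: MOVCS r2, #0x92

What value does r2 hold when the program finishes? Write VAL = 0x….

VAL = 0x0e

0: ✓ CMP  NZCV=0011
1: · MOVCC
2: ✓ MOVLE  r1←0xf8
3: ✓ CMP  NZCV=1001
4: ✓ ADDVS  r2←0x0e
5: · MOVCS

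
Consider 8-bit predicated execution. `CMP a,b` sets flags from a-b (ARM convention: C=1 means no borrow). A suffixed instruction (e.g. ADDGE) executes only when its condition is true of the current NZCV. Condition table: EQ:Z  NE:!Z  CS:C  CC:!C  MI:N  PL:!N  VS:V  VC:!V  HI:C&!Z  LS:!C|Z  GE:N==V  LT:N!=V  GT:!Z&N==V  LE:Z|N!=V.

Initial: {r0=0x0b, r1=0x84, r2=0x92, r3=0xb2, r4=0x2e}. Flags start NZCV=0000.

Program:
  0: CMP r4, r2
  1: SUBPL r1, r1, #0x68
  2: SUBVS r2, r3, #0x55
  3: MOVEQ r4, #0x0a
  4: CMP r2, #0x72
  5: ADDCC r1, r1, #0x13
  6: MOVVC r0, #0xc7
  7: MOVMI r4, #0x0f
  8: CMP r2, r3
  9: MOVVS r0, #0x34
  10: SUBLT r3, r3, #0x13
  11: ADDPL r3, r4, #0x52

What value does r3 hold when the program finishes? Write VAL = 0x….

VAL = 0xb2

[0] flags=1001 → (cmp)
[1] flags=1001 PL?F → skip
[2] flags=1001 VS?T → r2=0x5d
[3] flags=1001 EQ?F → skip
[4] flags=1000 → (cmp)
[5] flags=1000 CC?T → r1=0x97
[6] flags=1000 VC?T → r0=0xc7
[7] flags=1000 MI?T → r4=0x0f
[8] flags=1001 → (cmp)
[9] flags=1001 VS?T → r0=0x34
[10] flags=1001 LT?F → skip
[11] flags=1001 PL?F → skip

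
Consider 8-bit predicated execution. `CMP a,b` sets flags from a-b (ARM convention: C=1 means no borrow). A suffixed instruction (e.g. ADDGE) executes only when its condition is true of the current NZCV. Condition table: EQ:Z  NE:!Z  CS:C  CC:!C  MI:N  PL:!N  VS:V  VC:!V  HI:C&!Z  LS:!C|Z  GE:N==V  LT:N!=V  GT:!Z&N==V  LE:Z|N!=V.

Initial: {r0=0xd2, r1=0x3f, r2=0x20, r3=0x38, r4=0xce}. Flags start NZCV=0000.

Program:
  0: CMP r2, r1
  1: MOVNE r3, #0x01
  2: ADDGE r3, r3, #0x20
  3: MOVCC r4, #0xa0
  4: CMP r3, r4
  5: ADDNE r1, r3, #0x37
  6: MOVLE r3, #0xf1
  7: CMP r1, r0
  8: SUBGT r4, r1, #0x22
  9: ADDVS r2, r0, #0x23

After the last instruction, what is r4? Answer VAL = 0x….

[0] flags=1000 → (cmp)
[1] flags=1000 NE?T → r3=0x01
[2] flags=1000 GE?F → skip
[3] flags=1000 CC?T → r4=0xa0
[4] flags=0000 → (cmp)
[5] flags=0000 NE?T → r1=0x38
[6] flags=0000 LE?F → skip
[7] flags=0000 → (cmp)
[8] flags=0000 GT?T → r4=0x16
[9] flags=0000 VS?F → skip

VAL = 0x16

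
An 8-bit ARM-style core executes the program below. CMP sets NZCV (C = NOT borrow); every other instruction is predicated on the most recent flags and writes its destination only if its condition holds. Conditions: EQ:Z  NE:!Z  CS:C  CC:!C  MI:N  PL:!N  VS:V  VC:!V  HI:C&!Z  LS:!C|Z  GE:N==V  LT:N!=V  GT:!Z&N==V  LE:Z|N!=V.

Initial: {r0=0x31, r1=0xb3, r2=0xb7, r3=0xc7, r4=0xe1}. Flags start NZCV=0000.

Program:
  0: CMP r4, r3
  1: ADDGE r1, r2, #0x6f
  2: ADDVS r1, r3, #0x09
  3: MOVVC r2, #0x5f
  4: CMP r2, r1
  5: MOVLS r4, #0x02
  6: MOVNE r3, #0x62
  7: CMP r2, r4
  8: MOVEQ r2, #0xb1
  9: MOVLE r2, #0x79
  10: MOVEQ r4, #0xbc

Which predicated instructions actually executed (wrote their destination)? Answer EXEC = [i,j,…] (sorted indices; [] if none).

EXEC = [1,3,6]

0: ✓ CMP  NZCV=0010
1: ✓ ADDGE  r1←0x26
2: · ADDVS
3: ✓ MOVVC  r2←0x5f
4: ✓ CMP  NZCV=0010
5: · MOVLS
6: ✓ MOVNE  r3←0x62
7: ✓ CMP  NZCV=0000
8: · MOVEQ
9: · MOVLE
10: · MOVEQ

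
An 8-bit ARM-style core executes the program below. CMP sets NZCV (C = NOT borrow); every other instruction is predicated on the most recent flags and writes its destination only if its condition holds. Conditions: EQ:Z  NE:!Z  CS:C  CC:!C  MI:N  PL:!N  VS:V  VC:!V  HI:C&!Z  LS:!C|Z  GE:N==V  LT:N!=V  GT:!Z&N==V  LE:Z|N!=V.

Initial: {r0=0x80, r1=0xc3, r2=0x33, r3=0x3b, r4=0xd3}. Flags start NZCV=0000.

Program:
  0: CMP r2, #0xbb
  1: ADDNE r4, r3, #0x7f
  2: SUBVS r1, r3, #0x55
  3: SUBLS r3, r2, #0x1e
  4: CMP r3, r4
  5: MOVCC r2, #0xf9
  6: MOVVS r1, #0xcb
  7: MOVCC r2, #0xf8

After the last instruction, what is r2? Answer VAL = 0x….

VAL = 0xf8

0: ✓ CMP  NZCV=0000
1: ✓ ADDNE  r4←0xba
2: · SUBVS
3: ✓ SUBLS  r3←0x15
4: ✓ CMP  NZCV=0000
5: ✓ MOVCC  r2←0xf9
6: · MOVVS
7: ✓ MOVCC  r2←0xf8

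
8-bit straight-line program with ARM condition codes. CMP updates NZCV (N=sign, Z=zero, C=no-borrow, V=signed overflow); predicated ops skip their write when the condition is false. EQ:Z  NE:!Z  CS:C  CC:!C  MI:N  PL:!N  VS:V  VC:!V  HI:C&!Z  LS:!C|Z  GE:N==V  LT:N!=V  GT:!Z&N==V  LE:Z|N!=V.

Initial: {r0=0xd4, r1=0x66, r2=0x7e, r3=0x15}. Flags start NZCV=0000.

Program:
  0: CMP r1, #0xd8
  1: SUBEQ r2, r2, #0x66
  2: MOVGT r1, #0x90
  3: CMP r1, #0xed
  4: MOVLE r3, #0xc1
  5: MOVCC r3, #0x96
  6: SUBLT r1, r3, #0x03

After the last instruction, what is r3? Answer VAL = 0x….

VAL = 0x96

0: ✓ CMP  NZCV=1001
1: · SUBEQ
2: ✓ MOVGT  r1←0x90
3: ✓ CMP  NZCV=1000
4: ✓ MOVLE  r3←0xc1
5: ✓ MOVCC  r3←0x96
6: ✓ SUBLT  r1←0x93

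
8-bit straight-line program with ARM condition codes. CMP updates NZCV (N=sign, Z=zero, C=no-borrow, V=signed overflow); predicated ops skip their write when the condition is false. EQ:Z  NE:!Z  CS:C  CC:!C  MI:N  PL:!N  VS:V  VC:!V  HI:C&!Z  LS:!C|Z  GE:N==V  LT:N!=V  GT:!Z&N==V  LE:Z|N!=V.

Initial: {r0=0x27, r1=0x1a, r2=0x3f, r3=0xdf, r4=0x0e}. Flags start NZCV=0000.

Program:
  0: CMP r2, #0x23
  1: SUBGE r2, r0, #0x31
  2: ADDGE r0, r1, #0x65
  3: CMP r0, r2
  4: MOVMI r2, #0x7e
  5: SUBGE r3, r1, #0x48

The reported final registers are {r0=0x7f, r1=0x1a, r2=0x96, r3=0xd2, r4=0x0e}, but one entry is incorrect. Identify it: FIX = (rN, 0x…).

FIX = (r2, 0x7e)

0: ✓ CMP  NZCV=0010
1: ✓ SUBGE  r2←0xf6
2: ✓ ADDGE  r0←0x7f
3: ✓ CMP  NZCV=1001
4: ✓ MOVMI  r2←0x7e
5: ✓ SUBGE  r3←0xd2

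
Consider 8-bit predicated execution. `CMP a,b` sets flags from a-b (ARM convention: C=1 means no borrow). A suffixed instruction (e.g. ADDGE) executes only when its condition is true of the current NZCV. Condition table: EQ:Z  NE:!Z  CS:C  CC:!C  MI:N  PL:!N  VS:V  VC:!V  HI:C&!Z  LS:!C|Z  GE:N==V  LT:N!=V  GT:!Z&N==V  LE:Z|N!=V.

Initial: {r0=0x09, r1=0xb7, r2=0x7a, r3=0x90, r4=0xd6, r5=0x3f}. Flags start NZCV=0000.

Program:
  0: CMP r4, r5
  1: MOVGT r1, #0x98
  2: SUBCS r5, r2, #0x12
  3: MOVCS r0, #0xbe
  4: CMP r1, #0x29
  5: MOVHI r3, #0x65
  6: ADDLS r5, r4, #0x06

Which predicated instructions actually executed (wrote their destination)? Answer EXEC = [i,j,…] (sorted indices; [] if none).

EXEC = [2,3,5]

[0] flags=1010 → (cmp)
[1] flags=1010 GT?F → skip
[2] flags=1010 CS?T → r5=0x68
[3] flags=1010 CS?T → r0=0xbe
[4] flags=1010 → (cmp)
[5] flags=1010 HI?T → r3=0x65
[6] flags=1010 LS?F → skip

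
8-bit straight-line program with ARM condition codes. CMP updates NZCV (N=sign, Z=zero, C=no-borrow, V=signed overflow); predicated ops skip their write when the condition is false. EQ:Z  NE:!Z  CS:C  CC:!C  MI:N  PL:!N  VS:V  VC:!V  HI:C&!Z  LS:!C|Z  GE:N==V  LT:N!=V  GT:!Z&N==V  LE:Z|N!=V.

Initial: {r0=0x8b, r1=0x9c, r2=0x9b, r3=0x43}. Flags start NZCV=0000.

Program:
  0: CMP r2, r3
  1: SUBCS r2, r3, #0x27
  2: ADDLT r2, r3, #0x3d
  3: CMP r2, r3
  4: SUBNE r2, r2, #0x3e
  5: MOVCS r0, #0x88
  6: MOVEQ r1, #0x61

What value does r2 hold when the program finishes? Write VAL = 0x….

VAL = 0x42

0: ✓ CMP  NZCV=0011
1: ✓ SUBCS  r2←0x1c
2: ✓ ADDLT  r2←0x80
3: ✓ CMP  NZCV=0011
4: ✓ SUBNE  r2←0x42
5: ✓ MOVCS  r0←0x88
6: · MOVEQ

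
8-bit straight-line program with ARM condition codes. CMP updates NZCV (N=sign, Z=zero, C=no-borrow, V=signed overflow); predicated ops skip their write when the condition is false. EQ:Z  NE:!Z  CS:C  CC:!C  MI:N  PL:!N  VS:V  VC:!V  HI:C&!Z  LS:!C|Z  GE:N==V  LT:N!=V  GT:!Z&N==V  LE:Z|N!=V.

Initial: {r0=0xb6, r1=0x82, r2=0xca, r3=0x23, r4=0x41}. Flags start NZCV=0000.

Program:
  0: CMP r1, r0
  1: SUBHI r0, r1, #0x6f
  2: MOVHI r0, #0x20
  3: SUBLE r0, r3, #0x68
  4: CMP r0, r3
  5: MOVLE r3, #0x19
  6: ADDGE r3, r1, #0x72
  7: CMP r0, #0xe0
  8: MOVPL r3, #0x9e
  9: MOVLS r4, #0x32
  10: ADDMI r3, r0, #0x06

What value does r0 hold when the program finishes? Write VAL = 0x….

VAL = 0xbb

0: ✓ CMP  NZCV=1000
1: · SUBHI
2: · MOVHI
3: ✓ SUBLE  r0←0xbb
4: ✓ CMP  NZCV=1010
5: ✓ MOVLE  r3←0x19
6: · ADDGE
7: ✓ CMP  NZCV=1000
8: · MOVPL
9: ✓ MOVLS  r4←0x32
10: ✓ ADDMI  r3←0xc1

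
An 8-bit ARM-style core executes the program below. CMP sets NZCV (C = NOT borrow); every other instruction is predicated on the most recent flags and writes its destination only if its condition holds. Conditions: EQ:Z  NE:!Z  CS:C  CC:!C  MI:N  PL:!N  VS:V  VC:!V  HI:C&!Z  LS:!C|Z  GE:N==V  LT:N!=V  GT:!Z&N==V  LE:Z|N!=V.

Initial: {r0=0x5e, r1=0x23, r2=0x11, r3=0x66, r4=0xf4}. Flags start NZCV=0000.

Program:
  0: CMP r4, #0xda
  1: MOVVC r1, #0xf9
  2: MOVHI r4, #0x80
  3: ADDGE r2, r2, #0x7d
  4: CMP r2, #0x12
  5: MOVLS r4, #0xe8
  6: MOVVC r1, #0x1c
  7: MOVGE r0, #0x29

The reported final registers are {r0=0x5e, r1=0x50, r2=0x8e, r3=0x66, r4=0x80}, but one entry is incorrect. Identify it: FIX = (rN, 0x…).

0: ✓ CMP  NZCV=0010
1: ✓ MOVVC  r1←0xf9
2: ✓ MOVHI  r4←0x80
3: ✓ ADDGE  r2←0x8e
4: ✓ CMP  NZCV=0011
5: · MOVLS
6: · MOVVC
7: · MOVGE

FIX = (r1, 0xf9)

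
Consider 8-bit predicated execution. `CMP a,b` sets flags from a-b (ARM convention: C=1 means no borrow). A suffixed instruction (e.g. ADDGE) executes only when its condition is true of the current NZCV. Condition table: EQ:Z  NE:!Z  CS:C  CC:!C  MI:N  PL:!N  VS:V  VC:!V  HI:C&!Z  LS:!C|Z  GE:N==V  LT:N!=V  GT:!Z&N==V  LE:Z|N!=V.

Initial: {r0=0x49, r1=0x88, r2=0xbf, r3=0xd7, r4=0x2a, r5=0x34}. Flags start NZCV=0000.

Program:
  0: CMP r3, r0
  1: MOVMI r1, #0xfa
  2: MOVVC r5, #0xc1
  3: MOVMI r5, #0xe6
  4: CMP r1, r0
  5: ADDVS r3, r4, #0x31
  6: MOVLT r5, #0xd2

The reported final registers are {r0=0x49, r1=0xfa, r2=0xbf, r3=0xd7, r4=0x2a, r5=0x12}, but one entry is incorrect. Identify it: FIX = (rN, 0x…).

0: ✓ CMP  NZCV=1010
1: ✓ MOVMI  r1←0xfa
2: ✓ MOVVC  r5←0xc1
3: ✓ MOVMI  r5←0xe6
4: ✓ CMP  NZCV=1010
5: · ADDVS
6: ✓ MOVLT  r5←0xd2

FIX = (r5, 0xd2)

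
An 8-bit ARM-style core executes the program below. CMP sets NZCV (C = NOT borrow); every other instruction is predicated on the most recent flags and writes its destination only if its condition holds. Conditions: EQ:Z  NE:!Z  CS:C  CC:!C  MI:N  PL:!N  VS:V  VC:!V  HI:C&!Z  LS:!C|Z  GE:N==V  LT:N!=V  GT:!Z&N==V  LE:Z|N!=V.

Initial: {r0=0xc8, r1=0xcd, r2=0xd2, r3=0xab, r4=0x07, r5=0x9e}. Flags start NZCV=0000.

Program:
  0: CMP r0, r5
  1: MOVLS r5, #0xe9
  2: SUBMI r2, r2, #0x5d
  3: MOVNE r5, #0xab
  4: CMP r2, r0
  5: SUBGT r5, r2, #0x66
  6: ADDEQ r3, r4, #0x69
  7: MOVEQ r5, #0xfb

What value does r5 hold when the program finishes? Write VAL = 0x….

[0] flags=0010 → (cmp)
[1] flags=0010 LS?F → skip
[2] flags=0010 MI?F → skip
[3] flags=0010 NE?T → r5=0xab
[4] flags=0010 → (cmp)
[5] flags=0010 GT?T → r5=0x6c
[6] flags=0010 EQ?F → skip
[7] flags=0010 EQ?F → skip

VAL = 0x6c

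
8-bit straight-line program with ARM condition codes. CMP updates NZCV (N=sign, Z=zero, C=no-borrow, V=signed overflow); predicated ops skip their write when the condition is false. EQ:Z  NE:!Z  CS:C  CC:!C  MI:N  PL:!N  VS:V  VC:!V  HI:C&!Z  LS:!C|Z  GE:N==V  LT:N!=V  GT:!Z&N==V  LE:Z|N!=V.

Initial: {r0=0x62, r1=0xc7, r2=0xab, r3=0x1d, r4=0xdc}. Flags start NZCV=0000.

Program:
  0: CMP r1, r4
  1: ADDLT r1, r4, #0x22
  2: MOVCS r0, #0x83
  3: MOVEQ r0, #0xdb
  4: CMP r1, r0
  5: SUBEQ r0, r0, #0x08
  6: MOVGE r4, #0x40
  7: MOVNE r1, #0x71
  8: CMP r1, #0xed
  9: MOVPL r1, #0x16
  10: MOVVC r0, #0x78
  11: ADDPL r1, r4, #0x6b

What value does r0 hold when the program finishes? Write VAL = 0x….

[0] flags=1000 → (cmp)
[1] flags=1000 LT?T → r1=0xfe
[2] flags=1000 CS?F → skip
[3] flags=1000 EQ?F → skip
[4] flags=1010 → (cmp)
[5] flags=1010 EQ?F → skip
[6] flags=1010 GE?F → skip
[7] flags=1010 NE?T → r1=0x71
[8] flags=1001 → (cmp)
[9] flags=1001 PL?F → skip
[10] flags=1001 VC?F → skip
[11] flags=1001 PL?F → skip

VAL = 0x62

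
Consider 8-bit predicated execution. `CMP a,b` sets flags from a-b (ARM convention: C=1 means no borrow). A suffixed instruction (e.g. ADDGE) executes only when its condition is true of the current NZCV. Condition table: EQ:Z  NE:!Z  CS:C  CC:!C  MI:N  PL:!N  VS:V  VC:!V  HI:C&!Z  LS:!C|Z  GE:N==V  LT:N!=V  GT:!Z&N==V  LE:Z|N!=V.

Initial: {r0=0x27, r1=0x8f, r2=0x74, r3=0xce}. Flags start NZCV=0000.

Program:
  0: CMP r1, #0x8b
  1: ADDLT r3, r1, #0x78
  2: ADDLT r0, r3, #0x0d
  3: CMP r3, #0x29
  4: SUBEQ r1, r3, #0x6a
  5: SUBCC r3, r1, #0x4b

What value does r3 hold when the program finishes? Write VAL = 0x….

0: ✓ CMP  NZCV=0010
1: · ADDLT
2: · ADDLT
3: ✓ CMP  NZCV=1010
4: · SUBEQ
5: · SUBCC

VAL = 0xce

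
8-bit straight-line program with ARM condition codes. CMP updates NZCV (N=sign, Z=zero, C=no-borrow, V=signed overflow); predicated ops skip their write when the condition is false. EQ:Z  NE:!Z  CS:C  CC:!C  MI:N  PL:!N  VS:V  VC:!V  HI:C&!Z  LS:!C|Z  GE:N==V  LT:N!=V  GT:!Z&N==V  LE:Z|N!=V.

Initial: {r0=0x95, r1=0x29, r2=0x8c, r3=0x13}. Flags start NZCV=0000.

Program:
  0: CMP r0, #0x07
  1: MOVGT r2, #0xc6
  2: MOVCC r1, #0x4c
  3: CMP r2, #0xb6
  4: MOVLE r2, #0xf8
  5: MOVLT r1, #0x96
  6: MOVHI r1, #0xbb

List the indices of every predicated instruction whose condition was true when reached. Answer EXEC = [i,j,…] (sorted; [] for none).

EXEC = [4,5]

0: ✓ CMP  NZCV=1010
1: · MOVGT
2: · MOVCC
3: ✓ CMP  NZCV=1000
4: ✓ MOVLE  r2←0xf8
5: ✓ MOVLT  r1←0x96
6: · MOVHI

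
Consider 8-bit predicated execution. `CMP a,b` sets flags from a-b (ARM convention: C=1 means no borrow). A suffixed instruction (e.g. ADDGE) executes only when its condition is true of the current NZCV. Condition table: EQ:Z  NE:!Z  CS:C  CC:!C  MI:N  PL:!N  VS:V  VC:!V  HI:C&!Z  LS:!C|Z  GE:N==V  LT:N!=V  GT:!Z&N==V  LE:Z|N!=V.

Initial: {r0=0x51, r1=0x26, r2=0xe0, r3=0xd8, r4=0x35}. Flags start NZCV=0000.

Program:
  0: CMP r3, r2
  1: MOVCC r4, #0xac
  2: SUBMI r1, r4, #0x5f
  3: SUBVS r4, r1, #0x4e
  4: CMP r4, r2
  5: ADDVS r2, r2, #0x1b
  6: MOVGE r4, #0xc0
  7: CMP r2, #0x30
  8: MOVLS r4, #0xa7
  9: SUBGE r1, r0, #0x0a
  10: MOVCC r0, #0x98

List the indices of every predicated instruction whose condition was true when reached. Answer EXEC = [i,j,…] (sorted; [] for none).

EXEC = [1,2]

[0] flags=1000 → (cmp)
[1] flags=1000 CC?T → r4=0xac
[2] flags=1000 MI?T → r1=0x4d
[3] flags=1000 VS?F → skip
[4] flags=1000 → (cmp)
[5] flags=1000 VS?F → skip
[6] flags=1000 GE?F → skip
[7] flags=1010 → (cmp)
[8] flags=1010 LS?F → skip
[9] flags=1010 GE?F → skip
[10] flags=1010 CC?F → skip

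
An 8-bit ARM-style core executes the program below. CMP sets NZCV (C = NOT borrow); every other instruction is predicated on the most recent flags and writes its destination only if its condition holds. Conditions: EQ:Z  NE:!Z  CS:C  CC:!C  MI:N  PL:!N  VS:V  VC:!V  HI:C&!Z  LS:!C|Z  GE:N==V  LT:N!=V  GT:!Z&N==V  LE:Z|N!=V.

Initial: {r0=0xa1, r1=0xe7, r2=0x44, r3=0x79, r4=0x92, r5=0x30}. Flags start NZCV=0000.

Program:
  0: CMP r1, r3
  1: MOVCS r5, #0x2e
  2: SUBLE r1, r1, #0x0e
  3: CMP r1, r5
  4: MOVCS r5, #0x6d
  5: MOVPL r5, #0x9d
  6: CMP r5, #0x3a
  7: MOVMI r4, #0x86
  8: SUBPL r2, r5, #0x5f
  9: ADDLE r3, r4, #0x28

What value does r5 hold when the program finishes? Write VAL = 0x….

0: ✓ CMP  NZCV=0011
1: ✓ MOVCS  r5←0x2e
2: ✓ SUBLE  r1←0xd9
3: ✓ CMP  NZCV=1010
4: ✓ MOVCS  r5←0x6d
5: · MOVPL
6: ✓ CMP  NZCV=0010
7: · MOVMI
8: ✓ SUBPL  r2←0x0e
9: · ADDLE

VAL = 0x6d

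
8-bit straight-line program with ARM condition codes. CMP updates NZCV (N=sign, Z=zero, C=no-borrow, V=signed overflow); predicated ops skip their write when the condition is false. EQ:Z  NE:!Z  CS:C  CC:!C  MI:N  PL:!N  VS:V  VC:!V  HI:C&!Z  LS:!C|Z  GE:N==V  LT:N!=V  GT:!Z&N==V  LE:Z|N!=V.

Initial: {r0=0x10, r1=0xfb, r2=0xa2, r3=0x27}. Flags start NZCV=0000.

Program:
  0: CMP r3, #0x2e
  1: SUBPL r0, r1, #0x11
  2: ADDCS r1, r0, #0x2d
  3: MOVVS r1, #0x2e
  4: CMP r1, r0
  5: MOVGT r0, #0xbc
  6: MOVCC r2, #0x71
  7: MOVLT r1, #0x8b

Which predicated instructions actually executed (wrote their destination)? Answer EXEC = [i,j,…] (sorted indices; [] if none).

EXEC = [7]

[0] flags=1000 → (cmp)
[1] flags=1000 PL?F → skip
[2] flags=1000 CS?F → skip
[3] flags=1000 VS?F → skip
[4] flags=1010 → (cmp)
[5] flags=1010 GT?F → skip
[6] flags=1010 CC?F → skip
[7] flags=1010 LT?T → r1=0x8b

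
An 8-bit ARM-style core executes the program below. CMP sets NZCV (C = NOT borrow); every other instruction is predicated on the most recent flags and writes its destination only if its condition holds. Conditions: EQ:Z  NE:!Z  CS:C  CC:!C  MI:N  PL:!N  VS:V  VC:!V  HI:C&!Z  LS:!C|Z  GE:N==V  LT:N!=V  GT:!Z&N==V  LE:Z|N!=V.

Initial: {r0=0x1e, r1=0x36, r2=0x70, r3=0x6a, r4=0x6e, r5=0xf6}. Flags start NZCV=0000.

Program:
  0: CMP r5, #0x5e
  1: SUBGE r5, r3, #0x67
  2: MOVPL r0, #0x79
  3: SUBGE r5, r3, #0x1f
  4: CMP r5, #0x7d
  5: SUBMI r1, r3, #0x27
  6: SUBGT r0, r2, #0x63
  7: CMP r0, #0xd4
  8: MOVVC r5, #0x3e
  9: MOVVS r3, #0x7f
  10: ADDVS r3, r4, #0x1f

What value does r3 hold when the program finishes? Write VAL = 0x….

VAL = 0x6a

0: ✓ CMP  NZCV=1010
1: · SUBGE
2: · MOVPL
3: · SUBGE
4: ✓ CMP  NZCV=0011
5: · SUBMI
6: · SUBGT
7: ✓ CMP  NZCV=0000
8: ✓ MOVVC  r5←0x3e
9: · MOVVS
10: · ADDVS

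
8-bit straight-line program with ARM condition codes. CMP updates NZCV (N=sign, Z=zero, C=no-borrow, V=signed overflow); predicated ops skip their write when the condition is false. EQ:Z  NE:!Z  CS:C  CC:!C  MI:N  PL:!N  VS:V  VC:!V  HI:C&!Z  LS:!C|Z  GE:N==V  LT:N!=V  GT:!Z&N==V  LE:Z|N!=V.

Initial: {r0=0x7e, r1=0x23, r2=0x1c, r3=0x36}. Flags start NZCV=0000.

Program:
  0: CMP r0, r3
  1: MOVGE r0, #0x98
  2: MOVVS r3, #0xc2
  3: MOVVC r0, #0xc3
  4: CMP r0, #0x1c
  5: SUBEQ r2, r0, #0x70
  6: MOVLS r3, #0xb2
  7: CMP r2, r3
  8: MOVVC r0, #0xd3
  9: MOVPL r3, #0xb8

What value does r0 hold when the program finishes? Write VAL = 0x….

[0] flags=0010 → (cmp)
[1] flags=0010 GE?T → r0=0x98
[2] flags=0010 VS?F → skip
[3] flags=0010 VC?T → r0=0xc3
[4] flags=1010 → (cmp)
[5] flags=1010 EQ?F → skip
[6] flags=1010 LS?F → skip
[7] flags=1000 → (cmp)
[8] flags=1000 VC?T → r0=0xd3
[9] flags=1000 PL?F → skip

VAL = 0xd3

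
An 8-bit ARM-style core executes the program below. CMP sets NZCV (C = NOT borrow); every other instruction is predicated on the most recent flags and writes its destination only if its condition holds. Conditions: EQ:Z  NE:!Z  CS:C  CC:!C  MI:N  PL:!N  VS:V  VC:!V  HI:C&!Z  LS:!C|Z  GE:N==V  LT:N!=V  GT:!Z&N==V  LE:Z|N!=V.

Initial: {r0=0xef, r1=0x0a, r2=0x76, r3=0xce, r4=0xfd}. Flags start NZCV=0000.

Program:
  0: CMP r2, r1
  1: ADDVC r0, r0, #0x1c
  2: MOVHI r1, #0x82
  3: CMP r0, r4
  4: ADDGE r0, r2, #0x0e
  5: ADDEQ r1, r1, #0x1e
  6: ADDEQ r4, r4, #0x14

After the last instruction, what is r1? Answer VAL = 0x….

VAL = 0x82

[0] flags=0010 → (cmp)
[1] flags=0010 VC?T → r0=0x0b
[2] flags=0010 HI?T → r1=0x82
[3] flags=0000 → (cmp)
[4] flags=0000 GE?T → r0=0x84
[5] flags=0000 EQ?F → skip
[6] flags=0000 EQ?F → skip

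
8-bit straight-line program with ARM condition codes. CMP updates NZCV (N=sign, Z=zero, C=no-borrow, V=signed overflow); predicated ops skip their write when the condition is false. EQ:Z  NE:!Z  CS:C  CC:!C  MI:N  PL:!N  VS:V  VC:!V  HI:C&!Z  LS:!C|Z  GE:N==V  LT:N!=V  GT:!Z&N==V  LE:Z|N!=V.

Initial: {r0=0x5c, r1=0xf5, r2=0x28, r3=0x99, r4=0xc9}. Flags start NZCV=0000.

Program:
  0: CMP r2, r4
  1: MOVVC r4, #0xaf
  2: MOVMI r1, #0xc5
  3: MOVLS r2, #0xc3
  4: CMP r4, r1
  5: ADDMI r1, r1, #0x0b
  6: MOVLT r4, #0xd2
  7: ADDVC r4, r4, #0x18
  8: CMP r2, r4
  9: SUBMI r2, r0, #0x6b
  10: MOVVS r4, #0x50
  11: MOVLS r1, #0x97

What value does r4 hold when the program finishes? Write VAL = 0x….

[0] flags=0000 → (cmp)
[1] flags=0000 VC?T → r4=0xaf
[2] flags=0000 MI?F → skip
[3] flags=0000 LS?T → r2=0xc3
[4] flags=1000 → (cmp)
[5] flags=1000 MI?T → r1=0x00
[6] flags=1000 LT?T → r4=0xd2
[7] flags=1000 VC?T → r4=0xea
[8] flags=1000 → (cmp)
[9] flags=1000 MI?T → r2=0xf1
[10] flags=1000 VS?F → skip
[11] flags=1000 LS?T → r1=0x97

VAL = 0xea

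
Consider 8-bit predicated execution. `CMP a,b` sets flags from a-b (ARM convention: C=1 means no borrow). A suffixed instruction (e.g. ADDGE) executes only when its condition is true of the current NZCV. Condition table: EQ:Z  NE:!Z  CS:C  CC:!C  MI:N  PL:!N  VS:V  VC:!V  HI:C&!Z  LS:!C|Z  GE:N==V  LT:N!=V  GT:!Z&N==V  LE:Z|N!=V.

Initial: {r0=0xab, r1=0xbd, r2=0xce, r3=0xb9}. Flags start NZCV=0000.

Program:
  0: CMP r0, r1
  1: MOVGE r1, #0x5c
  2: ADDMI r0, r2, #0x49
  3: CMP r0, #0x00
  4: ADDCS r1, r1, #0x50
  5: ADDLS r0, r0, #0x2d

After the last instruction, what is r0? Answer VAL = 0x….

VAL = 0x17

[0] flags=1000 → (cmp)
[1] flags=1000 GE?F → skip
[2] flags=1000 MI?T → r0=0x17
[3] flags=0010 → (cmp)
[4] flags=0010 CS?T → r1=0x0d
[5] flags=0010 LS?F → skip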